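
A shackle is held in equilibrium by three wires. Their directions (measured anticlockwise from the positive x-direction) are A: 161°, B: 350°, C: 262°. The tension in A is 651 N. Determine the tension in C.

T_C ≈ 102 N

Resolve: ΣF_x = 651 cos 161° + T_B cos 350° + T_C cos 262° = 0.
        ΣF_y = 651 sin 161° + T_B sin 350° + T_C sin 262° = 0.
The known terms sum to (-615.5, 211.9) N, so 0.9848 T_B − 0.1392 T_C = 615.5 and -0.1736 T_B − 0.9903 T_C = -211.9.
Solving simultaneously: T_B = 639.4 N, T_C = 101.9 N.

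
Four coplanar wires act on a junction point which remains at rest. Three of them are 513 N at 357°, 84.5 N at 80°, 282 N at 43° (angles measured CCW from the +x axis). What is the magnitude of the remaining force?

F ≈ 774 N

Sum the known components: ΣF_x = 733.2 N, ΣF_y = 248.7 N.
For equilibrium the remaining force must supply (−ΣF_x, −ΣF_y) = (-733.2, -248.7) N.
Magnitude = √((-733.2)² + (-248.7)²) = 774.2 N; direction = atan2(-248.7, -733.2) = 198.7°.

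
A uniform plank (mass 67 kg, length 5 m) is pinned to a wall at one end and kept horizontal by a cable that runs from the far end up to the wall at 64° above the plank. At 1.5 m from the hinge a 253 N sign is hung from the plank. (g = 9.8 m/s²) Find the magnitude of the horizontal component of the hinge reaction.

H_x ≈ 197 N

Take torques about the hinge: T sin 64° · 5 = 67×9.8×2.5 + 253×1.5 = 2021 N·m.
So T = 2021 / (0.8988 × 5) = 449.71 N.
ΣF_x = 0: H_x = T cos 64° = 197.14 N.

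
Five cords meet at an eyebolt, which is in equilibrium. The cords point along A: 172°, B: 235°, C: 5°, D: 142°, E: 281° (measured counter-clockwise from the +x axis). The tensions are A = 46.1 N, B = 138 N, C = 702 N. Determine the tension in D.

Resolve: ΣF_x = 46.1 cos 172° + 138 cos 235° + 702 cos 5° + T_D cos 142° + T_E cos 281° = 0.
        ΣF_y = 46.1 sin 172° + 138 sin 235° + 702 sin 5° + T_D sin 142° + T_E sin 281° = 0.
The known terms sum to (574.5, -45.44) N, so -0.7880 T_D + 0.1908 T_E = -574.5 and 0.6157 T_D − 0.9816 T_E = 45.44.
Solving simultaneously: T_D = 846.4 N, T_E = 484.6 N.

T_D ≈ 846 N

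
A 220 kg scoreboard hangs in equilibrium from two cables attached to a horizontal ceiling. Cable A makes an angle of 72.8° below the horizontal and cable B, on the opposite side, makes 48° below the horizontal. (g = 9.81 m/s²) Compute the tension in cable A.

T_A ≈ 1680 N

Weight W = 220 × 9.81 = 2158 N acts straight down.
Horizontal: T_A cos 72.8° = T_B cos 48°  →  T_B = 0.4419 T_A.
Vertical: T_A sin 72.8° + T_B sin 48° = 2158.
Substituting the horizontal relation into the vertical equation gives 1.284 T_A = 2158, so T_A = 1681 N.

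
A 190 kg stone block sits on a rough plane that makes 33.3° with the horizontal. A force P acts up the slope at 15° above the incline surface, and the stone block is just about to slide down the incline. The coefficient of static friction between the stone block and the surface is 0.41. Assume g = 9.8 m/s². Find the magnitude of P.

P ≈ 447 N

On the verge of sliding down the incline, friction equals μN and acts up the slope.
Perpendicular: N + P sin 15° = W cos 33.3° = 1556 N.
Along incline: P cos 15° + μN = W sin 33.3° with W sin 33.3° = 1022 N.
Solving the pair for P and N: P = 446.9 N, N = 1441 N (and f = μN = 590.7 N).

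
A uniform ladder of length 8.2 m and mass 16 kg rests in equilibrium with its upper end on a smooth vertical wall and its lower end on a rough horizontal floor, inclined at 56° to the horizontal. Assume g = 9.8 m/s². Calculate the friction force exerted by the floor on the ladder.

f ≈ 52.9 N

Torques about the foot: N_wall · 8.2 sin 56° = 16×9.8×4.1 cos 56° → N_wall = 52.881 N.
ΣF_x = 0: f_floor = N_wall = 52.881 N.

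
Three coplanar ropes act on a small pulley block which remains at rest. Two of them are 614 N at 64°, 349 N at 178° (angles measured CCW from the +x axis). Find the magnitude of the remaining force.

Sum the known components: ΣF_x = -79.63 N, ΣF_y = 564 N.
For equilibrium the remaining force must supply (−ΣF_x, −ΣF_y) = (79.63, -564) N.
Magnitude = √((79.63)² + (-564)²) = 569.6 N; direction = atan2(-564, 79.63) = 278.0°.

F ≈ 570 N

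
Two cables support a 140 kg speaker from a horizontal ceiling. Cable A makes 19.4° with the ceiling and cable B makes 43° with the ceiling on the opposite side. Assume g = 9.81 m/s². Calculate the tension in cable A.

T_A ≈ 1130 N

Weight W = 140 × 9.81 = 1373 N acts straight down.
Horizontal: T_A cos 19.4° = T_B cos 43°  →  T_B = 1.29 T_A.
Vertical: T_A sin 19.4° + T_B sin 43° = 1373.
Substituting the horizontal relation into the vertical equation gives 1.212 T_A = 1373, so T_A = 1133 N.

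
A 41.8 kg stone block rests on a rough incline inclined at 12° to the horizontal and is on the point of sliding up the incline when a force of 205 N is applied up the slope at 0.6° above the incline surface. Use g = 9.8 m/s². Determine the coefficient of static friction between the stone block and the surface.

μ ≈ 0.301

On the verge of sliding up the incline, friction is at its maximum μN and acts down the slope.
Perpendicular to incline: N = W cos 12° − P sin 0.6° = 400.7 − 2.147 = 398.5 N.
Along incline: P cos 0.6° − μN = W sin 12° → μ = −(W sin 12° − P cos 0.6°) / N = 0.3006.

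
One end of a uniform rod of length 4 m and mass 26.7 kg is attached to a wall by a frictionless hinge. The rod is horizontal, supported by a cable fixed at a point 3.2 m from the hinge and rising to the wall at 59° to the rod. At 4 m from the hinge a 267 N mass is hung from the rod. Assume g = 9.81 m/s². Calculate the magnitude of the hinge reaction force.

|H| ≈ 301 N

Take torques about the hinge: T sin 59° · 3.2 = 26.7×9.81×2 + 267×4 = 1591.9 N·m.
So T = 1591.9 / (0.8572 × 3.2) = 580.35 N.
ΣF_x = 0: H_x = T cos 59° = 298.9 N.
ΣF_y = 0: H_y = (26.7×9.81 + 267) − T sin 59° = 528.93 − 497.45 = 31.473 N.
|H| = √(H_x² + H_y²) = √((298.9)² + (31.473)²) = 300.55 N.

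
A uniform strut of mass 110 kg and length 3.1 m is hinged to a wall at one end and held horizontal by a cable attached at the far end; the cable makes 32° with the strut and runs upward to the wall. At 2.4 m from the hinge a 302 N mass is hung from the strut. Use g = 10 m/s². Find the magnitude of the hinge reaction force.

Take torques about the hinge: T sin 32° · 3.1 = 110×10×1.55 + 302×2.4 = 2429.8 N·m.
So T = 2429.8 / (0.5299 × 3.1) = 1479.1 N.
ΣF_x = 0: H_x = T cos 32° = 1254.4 N.
ΣF_y = 0: H_y = (110×10 + 302) − T sin 32° = 1402 − 783.81 = 618.19 N.
|H| = √(H_x² + H_y²) = √((1254.4)² + (618.19)²) = 1398.4 N.

|H| ≈ 1400 N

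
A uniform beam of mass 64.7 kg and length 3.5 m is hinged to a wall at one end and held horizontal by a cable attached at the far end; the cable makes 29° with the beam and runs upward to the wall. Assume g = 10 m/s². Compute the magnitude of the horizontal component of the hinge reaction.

Take torques about the hinge: T sin 29° · 3.5 = 64.7×10×1.75 = 1132.2 N·m.
So T = 1132.2 / (0.4848 × 3.5) = 667.27 N.
ΣF_x = 0: H_x = T cos 29° = 583.61 N.

H_x ≈ 584 N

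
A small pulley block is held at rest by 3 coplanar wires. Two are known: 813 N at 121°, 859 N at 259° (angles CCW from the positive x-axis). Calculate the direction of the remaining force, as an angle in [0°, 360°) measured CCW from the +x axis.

θ ≈ 14.1°

Sum the known components: ΣF_x = -582.6 N, ΣF_y = -146.3 N.
For equilibrium the remaining force must supply (−ΣF_x, −ΣF_y) = (582.6, 146.3) N.
Magnitude = √((582.6)² + (146.3)²) = 600.7 N; direction = atan2(146.3, 582.6) = 14.1°.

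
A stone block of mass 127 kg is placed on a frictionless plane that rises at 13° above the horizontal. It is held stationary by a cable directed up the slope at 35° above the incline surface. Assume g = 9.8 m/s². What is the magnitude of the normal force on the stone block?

N ≈ 1020 N

Take axes along and perpendicular to the incline. Weight components: W sin 13° = 280 N down-slope, W cos 13° = 1213 N into the surface.
Along incline: T cos 35° = W sin 13° → T = 341.8 N.
Perpendicular: N = W cos 13° − T sin 35° = 1017 N.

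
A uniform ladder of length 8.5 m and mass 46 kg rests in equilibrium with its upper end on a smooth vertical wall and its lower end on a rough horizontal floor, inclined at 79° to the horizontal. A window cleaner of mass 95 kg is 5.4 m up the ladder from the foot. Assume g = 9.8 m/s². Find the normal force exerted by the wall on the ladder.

Torques about the foot: N_wall · 8.5 sin 79° = 46×9.8×4.25 cos 79° + 95×9.8×5.4 cos 79° → N_wall = 158.78 N.

N_wall ≈ 159 N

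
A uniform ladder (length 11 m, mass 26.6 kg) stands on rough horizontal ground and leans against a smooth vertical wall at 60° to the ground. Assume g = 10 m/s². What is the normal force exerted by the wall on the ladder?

N_wall ≈ 76.8 N

Torques about the foot: N_wall · 11 sin 60° = 26.6×10×5.5 cos 60° → N_wall = 76.788 N.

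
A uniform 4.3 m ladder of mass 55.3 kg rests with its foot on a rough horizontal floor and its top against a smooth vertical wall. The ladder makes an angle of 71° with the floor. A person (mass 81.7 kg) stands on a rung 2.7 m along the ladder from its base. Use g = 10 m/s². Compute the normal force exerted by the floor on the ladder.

N_floor ≈ 1370 N

ΣF_y = 0: N_floor = 55.3×10 + 81.7×10 = 1370 N.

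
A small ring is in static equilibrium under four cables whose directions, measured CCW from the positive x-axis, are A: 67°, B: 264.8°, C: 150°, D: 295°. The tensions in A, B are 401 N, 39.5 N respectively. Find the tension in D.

T_D ≈ 631 N

Resolve: ΣF_x = 401 cos 67° + 39.5 cos 264.8° + T_C cos 150° + T_D cos 295° = 0.
        ΣF_y = 401 sin 67° + 39.5 sin 264.8° + T_C sin 150° + T_D sin 295° = 0.
The known terms sum to (153.1, 329.8) N, so -0.8660 T_C + 0.4226 T_D = -153.1 and 0.5000 T_C − 0.9063 T_D = -329.8.
Solving simultaneously: T_C = 484.9 N, T_D = 631.4 N.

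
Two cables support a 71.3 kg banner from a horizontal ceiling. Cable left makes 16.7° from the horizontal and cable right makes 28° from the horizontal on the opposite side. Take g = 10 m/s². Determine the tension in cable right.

T_right ≈ 971 N

Weight W = 71.3 × 10 = 713 N acts straight down.
Horizontal: T_left cos 16.7° = T_right cos 28°  →  T_left = 0.9218 T_right.
Vertical: T_left sin 16.7° + T_right sin 28° = 713.
Substituting the horizontal relation into the vertical equation gives 0.7344 T_right = 713, so T_right = 970.9 N.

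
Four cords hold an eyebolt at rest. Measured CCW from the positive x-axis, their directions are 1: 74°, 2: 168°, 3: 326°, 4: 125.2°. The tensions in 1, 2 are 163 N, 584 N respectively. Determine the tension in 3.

Resolve: ΣF_x = 163 cos 74° + 584 cos 168° + T_3 cos 326° + T_4 cos 125.2° = 0.
        ΣF_y = 163 sin 74° + 584 sin 168° + T_3 sin 326° + T_4 sin 125.2° = 0.
The known terms sum to (-526.3, 278.1) N, so 0.8290 T_3 − 0.5764 T_4 = 526.3 and -0.5592 T_3 + 0.8171 T_4 = -278.1.
Solving simultaneously: T_3 = 759.7 N, T_4 = 179.5 N.

T_3 ≈ 760 N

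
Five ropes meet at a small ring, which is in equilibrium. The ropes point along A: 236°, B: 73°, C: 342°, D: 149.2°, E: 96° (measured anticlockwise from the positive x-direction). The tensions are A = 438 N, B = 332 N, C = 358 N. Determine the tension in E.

T_E ≈ 44.4 N

Resolve: ΣF_x = 438 cos 236° + 332 cos 73° + 358 cos 342° + T_D cos 149.2° + T_E cos 96° = 0.
        ΣF_y = 438 sin 236° + 332 sin 73° + 358 sin 342° + T_D sin 149.2° + T_E sin 96° = 0.
The known terms sum to (192.6, -156.3) N, so -0.8590 T_D − 0.1045 T_E = -192.6 and 0.5120 T_D + 0.9945 T_E = 156.3.
Solving simultaneously: T_D = 218.8 N, T_E = 44.44 N.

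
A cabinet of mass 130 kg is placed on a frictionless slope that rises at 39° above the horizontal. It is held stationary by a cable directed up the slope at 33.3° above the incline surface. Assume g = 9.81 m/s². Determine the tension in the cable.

Take axes along and perpendicular to the incline. Weight components: W sin 39° = 802.6 N down-slope, W cos 39° = 991.1 N into the surface.
Along incline: T cos 33.3° = W sin 39° → T = 960.2 N.
Perpendicular: N = W cos 39° − T sin 33.3° = 463.9 N.

T ≈ 960 N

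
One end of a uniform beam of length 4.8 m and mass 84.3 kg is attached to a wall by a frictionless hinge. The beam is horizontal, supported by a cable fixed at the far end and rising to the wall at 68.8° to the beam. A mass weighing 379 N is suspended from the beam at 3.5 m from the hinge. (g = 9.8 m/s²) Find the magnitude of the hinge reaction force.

Take torques about the hinge: T sin 68.8° · 4.8 = 84.3×9.8×2.4 + 379×3.5 = 3309.2 N·m.
So T = 3309.2 / (0.9323 × 4.8) = 739.47 N.
ΣF_x = 0: H_x = T cos 68.8° = 267.41 N.
ΣF_y = 0: H_y = (84.3×9.8 + 379) − T sin 68.8° = 1205.1 − 689.42 = 515.72 N.
|H| = √(H_x² + H_y²) = √((267.41)² + (515.72)²) = 580.92 N.

|H| ≈ 581 N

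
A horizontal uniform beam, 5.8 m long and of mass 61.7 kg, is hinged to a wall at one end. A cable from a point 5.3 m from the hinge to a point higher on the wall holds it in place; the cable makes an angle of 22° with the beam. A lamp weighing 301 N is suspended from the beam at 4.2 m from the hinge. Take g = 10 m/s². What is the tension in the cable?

Take torques about the hinge: T sin 22° · 5.3 = 61.7×10×2.9 + 301×4.2 = 3053.5 N·m.
So T = 3053.5 / (0.3746 × 5.3) = 1538 N.

T ≈ 1540 N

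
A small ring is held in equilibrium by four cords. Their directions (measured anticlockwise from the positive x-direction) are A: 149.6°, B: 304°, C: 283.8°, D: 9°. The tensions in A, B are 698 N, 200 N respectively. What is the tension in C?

Resolve: ΣF_x = 698 cos 149.6° + 200 cos 304° + T_C cos 283.8° + T_D cos 9° = 0.
        ΣF_y = 698 sin 149.6° + 200 sin 304° + T_C sin 283.8° + T_D sin 9° = 0.
The known terms sum to (-490.2, 187.4) N, so 0.2385 T_C + 0.9877 T_D = 490.2 and -0.9711 T_C + 0.1564 T_D = -187.4.
Solving simultaneously: T_C = 262.7 N, T_D = 432.9 N.

T_C ≈ 263 N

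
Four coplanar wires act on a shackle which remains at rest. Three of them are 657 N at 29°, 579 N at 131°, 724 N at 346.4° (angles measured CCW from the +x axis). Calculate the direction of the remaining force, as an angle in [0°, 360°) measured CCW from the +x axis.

θ ≈ 213°

Sum the known components: ΣF_x = 898.5 N, ΣF_y = 585.3 N.
For equilibrium the remaining force must supply (−ΣF_x, −ΣF_y) = (-898.5, -585.3) N.
Magnitude = √((-898.5)² + (-585.3)²) = 1072 N; direction = atan2(-585.3, -898.5) = 213.1°.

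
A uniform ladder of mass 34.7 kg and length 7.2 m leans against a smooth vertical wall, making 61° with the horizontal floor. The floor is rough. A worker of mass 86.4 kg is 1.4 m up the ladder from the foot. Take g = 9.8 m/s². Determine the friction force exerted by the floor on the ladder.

Torques about the foot: N_wall · 7.2 sin 61° = 34.7×9.8×3.6 cos 61° + 86.4×9.8×1.4 cos 61° → N_wall = 185.51 N.
ΣF_x = 0: f_floor = N_wall = 185.51 N.

f ≈ 186 N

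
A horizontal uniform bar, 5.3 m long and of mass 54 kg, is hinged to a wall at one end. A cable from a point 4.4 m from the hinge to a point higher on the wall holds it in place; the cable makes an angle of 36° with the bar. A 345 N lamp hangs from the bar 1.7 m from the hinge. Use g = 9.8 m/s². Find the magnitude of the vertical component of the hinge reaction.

|H_y| ≈ 422 N

Take torques about the hinge: T sin 36° · 4.4 = 54×9.8×2.65 + 345×1.7 = 1988.9 N·m.
So T = 1988.9 / (0.5878 × 4.4) = 769.02 N.
ΣF_y = 0: H_y = (54×9.8 + 345) − T sin 36° = 874.2 − 452.02 = 422.18 N.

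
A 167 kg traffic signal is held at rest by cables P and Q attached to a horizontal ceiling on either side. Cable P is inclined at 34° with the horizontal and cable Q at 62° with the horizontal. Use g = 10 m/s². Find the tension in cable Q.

T_Q ≈ 1390 N

Weight W = 167 × 10 = 1670 N acts straight down.
Horizontal: T_P cos 34° = T_Q cos 62°  →  T_P = 0.5663 T_Q.
Vertical: T_P sin 34° + T_Q sin 62° = 1670.
Substituting the horizontal relation into the vertical equation gives 1.2 T_Q = 1670, so T_Q = 1392 N.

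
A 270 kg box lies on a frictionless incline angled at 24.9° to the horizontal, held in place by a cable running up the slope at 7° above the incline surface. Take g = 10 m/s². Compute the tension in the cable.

T ≈ 1150 N

Take axes along and perpendicular to the incline. Weight components: W sin 24.9° = 1137 N down-slope, W cos 24.9° = 2449 N into the surface.
Along incline: T cos 7° = W sin 24.9° → T = 1145 N.
Perpendicular: N = W cos 24.9° − T sin 7° = 2309 N.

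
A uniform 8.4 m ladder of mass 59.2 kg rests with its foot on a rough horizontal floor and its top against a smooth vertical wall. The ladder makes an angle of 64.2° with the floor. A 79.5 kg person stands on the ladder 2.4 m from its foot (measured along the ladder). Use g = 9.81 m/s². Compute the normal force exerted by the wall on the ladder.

N_wall ≈ 248 N

Torques about the foot: N_wall · 8.4 sin 64.2° = 59.2×9.81×4.2 cos 64.2° + 79.5×9.81×2.4 cos 64.2° → N_wall = 248.09 N.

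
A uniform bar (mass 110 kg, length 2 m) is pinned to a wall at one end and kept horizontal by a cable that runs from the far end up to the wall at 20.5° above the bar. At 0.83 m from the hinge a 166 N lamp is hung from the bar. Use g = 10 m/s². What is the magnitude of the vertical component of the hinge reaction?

|H_y| ≈ 647 N

Take torques about the hinge: T sin 20.5° · 2 = 110×10×1 + 166×0.83 = 1237.8 N·m.
So T = 1237.8 / (0.3502 × 2) = 1767.2 N.
ΣF_y = 0: H_y = (110×10 + 166) − T sin 20.5° = 1266 − 618.89 = 647.11 N.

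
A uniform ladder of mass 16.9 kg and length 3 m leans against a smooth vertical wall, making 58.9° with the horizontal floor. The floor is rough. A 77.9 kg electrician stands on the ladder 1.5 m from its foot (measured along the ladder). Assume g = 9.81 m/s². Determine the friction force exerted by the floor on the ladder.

Torques about the foot: N_wall · 3 sin 58.9° = 16.9×9.81×1.5 cos 58.9° + 77.9×9.81×1.5 cos 58.9° → N_wall = 280.5 N.
ΣF_x = 0: f_floor = N_wall = 280.5 N.

f ≈ 281 N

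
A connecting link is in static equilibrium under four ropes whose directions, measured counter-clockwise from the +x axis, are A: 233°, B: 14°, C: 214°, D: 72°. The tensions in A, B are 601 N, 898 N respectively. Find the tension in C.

Resolve: ΣF_x = 601 cos 233° + 898 cos 14° + T_C cos 214° + T_D cos 72° = 0.
        ΣF_y = 601 sin 233° + 898 sin 14° + T_C sin 214° + T_D sin 72° = 0.
The known terms sum to (509.6, -262.7) N, so -0.8290 T_C + 0.3090 T_D = -509.6 and -0.5592 T_C + 0.9511 T_D = 262.7.
Solving simultaneously: T_C = 919.1 N, T_D = 816.7 N.

T_C ≈ 919 N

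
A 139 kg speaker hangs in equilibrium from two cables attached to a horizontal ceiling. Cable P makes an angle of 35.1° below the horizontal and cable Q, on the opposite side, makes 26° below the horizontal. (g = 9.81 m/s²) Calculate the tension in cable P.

T_P ≈ 1400 N

Weight W = 139 × 9.81 = 1364 N acts straight down.
Horizontal: T_P cos 35.1° = T_Q cos 26°  →  T_Q = 0.9103 T_P.
Vertical: T_P sin 35.1° + T_Q sin 26° = 1364.
Substituting the horizontal relation into the vertical equation gives 0.974 T_P = 1364, so T_P = 1400 N.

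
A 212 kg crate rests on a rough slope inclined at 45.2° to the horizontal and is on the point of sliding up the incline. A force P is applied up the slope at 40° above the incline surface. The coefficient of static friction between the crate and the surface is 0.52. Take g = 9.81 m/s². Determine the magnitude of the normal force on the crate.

On the verge of sliding up the incline, friction equals μN and acts down the slope.
Perpendicular: N + P sin 40° = W cos 45.2° = 1465 N.
Along incline: P cos 40° = W sin 45.2° + μN  with W sin 45.2° = 1476 N.
Solving the pair for P and N: P = 2034 N, N = 158.2 N (and f = μN = 82.25 N).

N ≈ 158 N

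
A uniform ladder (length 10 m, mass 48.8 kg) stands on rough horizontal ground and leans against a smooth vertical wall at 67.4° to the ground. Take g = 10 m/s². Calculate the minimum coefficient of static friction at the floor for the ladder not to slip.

ΣF_y = 0: N_floor = 48.8×10 = 488 N.
Torques about the foot: N_wall · 10 sin 67.4° = 48.8×10×5 cos 67.4° → N_wall = 101.57 N.
ΣF_x = 0: f_floor = N_wall = 101.57 N.
μ_min = f_floor / N_floor = 101.57 / 488 = 0.2081.

μ_min ≈ 0.208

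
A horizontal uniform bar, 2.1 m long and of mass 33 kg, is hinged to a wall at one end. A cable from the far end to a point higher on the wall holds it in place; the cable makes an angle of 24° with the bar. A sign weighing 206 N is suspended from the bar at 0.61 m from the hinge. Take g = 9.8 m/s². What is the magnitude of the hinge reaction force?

Take torques about the hinge: T sin 24° · 2.1 = 33×9.8×1.05 + 206×0.61 = 465.23 N·m.
So T = 465.23 / (0.4067 × 2.1) = 544.67 N.
ΣF_x = 0: H_x = T cos 24° = 497.58 N.
ΣF_y = 0: H_y = (33×9.8 + 206) − T sin 24° = 529.4 − 221.54 = 307.86 N.
|H| = √(H_x² + H_y²) = √((497.58)² + (307.86)²) = 585.12 N.

|H| ≈ 585 N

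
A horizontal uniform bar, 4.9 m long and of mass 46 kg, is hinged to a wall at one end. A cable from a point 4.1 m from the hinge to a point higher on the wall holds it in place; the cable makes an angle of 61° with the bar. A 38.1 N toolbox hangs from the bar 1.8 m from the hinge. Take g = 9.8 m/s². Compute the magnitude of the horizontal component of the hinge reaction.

Take torques about the hinge: T sin 61° · 4.1 = 46×9.8×2.45 + 38.1×1.8 = 1173 N·m.
So T = 1173 / (0.8746 × 4.1) = 327.12 N.
ΣF_x = 0: H_x = T cos 61° = 158.59 N.

H_x ≈ 159 N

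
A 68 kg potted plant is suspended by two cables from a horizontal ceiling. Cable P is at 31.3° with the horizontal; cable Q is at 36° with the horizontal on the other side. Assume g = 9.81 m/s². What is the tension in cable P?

T_P ≈ 585 N

Weight W = 68 × 9.81 = 667.1 N acts straight down.
Horizontal: T_P cos 31.3° = T_Q cos 36°  →  T_Q = 1.056 T_P.
Vertical: T_P sin 31.3° + T_Q sin 36° = 667.1.
Substituting the horizontal relation into the vertical equation gives 1.14 T_P = 667.1, so T_P = 585 N.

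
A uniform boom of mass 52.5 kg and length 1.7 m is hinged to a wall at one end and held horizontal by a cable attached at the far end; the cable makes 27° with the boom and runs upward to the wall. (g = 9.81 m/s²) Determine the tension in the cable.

Take torques about the hinge: T sin 27° · 1.7 = 52.5×9.81×0.85 = 437.77 N·m.
So T = 437.77 / (0.4540 × 1.7) = 567.22 N.

T ≈ 567 N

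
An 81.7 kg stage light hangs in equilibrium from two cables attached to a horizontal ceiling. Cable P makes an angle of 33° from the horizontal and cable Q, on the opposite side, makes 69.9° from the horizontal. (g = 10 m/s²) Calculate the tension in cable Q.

Weight W = 81.7 × 10 = 817 N acts straight down.
Horizontal: T_P cos 33° = T_Q cos 69.9°  →  T_P = 0.4098 T_Q.
Vertical: T_P sin 33° + T_Q sin 69.9° = 817.
Substituting the horizontal relation into the vertical equation gives 1.162 T_Q = 817, so T_Q = 702.9 N.

T_Q ≈ 703 N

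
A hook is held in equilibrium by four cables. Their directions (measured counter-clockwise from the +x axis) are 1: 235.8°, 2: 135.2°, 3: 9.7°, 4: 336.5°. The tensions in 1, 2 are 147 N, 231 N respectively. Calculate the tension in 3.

Resolve: ΣF_x = 147 cos 235.8° + 231 cos 135.2° + T_3 cos 9.7° + T_4 cos 336.5° = 0.
        ΣF_y = 147 sin 235.8° + 231 sin 135.2° + T_3 sin 9.7° + T_4 sin 336.5° = 0.
The known terms sum to (-246.5, 41.19) N, so 0.9857 T_3 + 0.9171 T_4 = 246.5 and 0.1685 T_3 − 0.3987 T_4 = -41.19.
Solving simultaneously: T_3 = 110.5 N, T_4 = 150 N.

T_3 ≈ 111 N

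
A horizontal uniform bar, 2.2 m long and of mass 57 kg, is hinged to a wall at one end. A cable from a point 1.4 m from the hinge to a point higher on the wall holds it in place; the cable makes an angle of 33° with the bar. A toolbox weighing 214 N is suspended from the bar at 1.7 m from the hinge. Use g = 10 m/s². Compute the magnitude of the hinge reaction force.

Take torques about the hinge: T sin 33° · 1.4 = 57×10×1.1 + 214×1.7 = 990.8 N·m.
So T = 990.8 / (0.5446 × 1.4) = 1299.4 N.
ΣF_x = 0: H_x = T cos 33° = 1089.8 N.
ΣF_y = 0: H_y = (57×10 + 214) − T sin 33° = 784 − 707.71 = 76.286 N.
|H| = √(H_x² + H_y²) = √((1089.8)² + (76.286)²) = 1092.5 N.

|H| ≈ 1090 N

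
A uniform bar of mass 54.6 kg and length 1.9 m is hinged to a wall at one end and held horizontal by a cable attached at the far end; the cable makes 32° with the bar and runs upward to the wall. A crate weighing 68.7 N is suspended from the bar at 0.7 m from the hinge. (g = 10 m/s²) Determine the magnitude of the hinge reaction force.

|H| ≈ 573 N

Take torques about the hinge: T sin 32° · 1.9 = 54.6×10×0.95 + 68.7×0.7 = 566.79 N·m.
So T = 566.79 / (0.5299 × 1.9) = 562.94 N.
ΣF_x = 0: H_x = T cos 32° = 477.4 N.
ΣF_y = 0: H_y = (54.6×10 + 68.7) − T sin 32° = 614.7 − 298.31 = 316.39 N.
|H| = √(H_x² + H_y²) = √((477.4)² + (316.39)²) = 572.72 N.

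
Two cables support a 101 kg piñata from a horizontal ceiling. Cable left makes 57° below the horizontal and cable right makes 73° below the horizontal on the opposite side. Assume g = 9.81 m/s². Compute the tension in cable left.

T_left ≈ 378 N

Weight W = 101 × 9.81 = 990.8 N acts straight down.
Horizontal: T_left cos 57° = T_right cos 73°  →  T_right = 1.863 T_left.
Vertical: T_left sin 57° + T_right sin 73° = 990.8.
Substituting the horizontal relation into the vertical equation gives 2.62 T_left = 990.8, so T_left = 378.2 N.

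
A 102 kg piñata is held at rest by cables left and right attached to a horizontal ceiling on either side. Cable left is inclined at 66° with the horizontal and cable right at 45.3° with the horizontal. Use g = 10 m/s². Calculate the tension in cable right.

Weight W = 102 × 10 = 1020 N acts straight down.
Horizontal: T_left cos 66° = T_right cos 45.3°  →  T_left = 1.729 T_right.
Vertical: T_left sin 66° + T_right sin 45.3° = 1020.
Substituting the horizontal relation into the vertical equation gives 2.291 T_right = 1020, so T_right = 445.3 N.

T_right ≈ 445 N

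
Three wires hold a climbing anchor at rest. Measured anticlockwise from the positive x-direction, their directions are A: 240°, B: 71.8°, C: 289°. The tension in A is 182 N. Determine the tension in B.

Resolve: ΣF_x = 182 cos 240° + T_B cos 71.8° + T_C cos 289° = 0.
        ΣF_y = 182 sin 240° + T_B sin 71.8° + T_C sin 289° = 0.
The known terms sum to (-91, -157.6) N, so 0.3123 T_B + 0.3256 T_C = 91 and 0.9500 T_B − 0.9455 T_C = 157.6.
Solving simultaneously: T_B = 227.2 N, T_C = 61.56 N.

T_B ≈ 227 N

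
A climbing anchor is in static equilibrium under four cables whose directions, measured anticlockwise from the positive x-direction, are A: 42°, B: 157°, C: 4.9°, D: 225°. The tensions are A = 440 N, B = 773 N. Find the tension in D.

T_D ≈ 974 N

Resolve: ΣF_x = 440 cos 42° + 773 cos 157° + T_C cos 4.9° + T_D cos 225° = 0.
        ΣF_y = 440 sin 42° + 773 sin 157° + T_C sin 4.9° + T_D sin 225° = 0.
The known terms sum to (-384.6, 596.5) N, so 0.9963 T_C − 0.7071 T_D = 384.6 and 0.0854 T_C − 0.7071 T_D = -596.5.
Solving simultaneously: T_C = 1077 N, T_D = 973.6 N.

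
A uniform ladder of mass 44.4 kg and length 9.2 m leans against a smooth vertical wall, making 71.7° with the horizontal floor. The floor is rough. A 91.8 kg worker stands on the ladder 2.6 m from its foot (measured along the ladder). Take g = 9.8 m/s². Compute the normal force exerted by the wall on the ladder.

N_wall ≈ 156 N

Torques about the foot: N_wall · 9.2 sin 71.7° = 44.4×9.8×4.6 cos 71.7° + 91.8×9.8×2.6 cos 71.7° → N_wall = 156.03 N.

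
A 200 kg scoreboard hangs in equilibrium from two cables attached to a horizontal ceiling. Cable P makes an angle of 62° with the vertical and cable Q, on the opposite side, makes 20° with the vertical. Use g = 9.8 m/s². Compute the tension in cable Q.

Angles from the horizontal: cable P is 90° − 62° = 28°, cable Q is 90° − 20° = 70°.
Weight W = 200 × 9.8 = 1960 N acts straight down.
Horizontal: T_P cos 28° = T_Q cos 70°  →  T_P = 0.3874 T_Q.
Vertical: T_P sin 28° + T_Q sin 70° = 1960.
Substituting the horizontal relation into the vertical equation gives 1.122 T_Q = 1960, so T_Q = 1748 N.

T_Q ≈ 1750 N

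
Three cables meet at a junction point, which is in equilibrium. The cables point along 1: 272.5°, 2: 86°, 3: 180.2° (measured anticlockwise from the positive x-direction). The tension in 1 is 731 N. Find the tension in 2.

T_2 ≈ 732 N

Resolve: ΣF_x = 731 cos 272.5° + T_2 cos 86° + T_3 cos 180.2° = 0.
        ΣF_y = 731 sin 272.5° + T_2 sin 86° + T_3 sin 180.2° = 0.
The known terms sum to (31.89, -730.3) N, so 0.0698 T_2 − 1.0000 T_3 = -31.89 and 0.9976 T_2 − 0.0035 T_3 = 730.3.
Solving simultaneously: T_2 = 732.4 N, T_3 = 82.97 N.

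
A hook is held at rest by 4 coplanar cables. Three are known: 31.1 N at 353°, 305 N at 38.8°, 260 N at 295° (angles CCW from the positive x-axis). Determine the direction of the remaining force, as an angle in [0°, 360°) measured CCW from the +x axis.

Sum the known components: ΣF_x = 378.4 N, ΣF_y = -48.32 N.
For equilibrium the remaining force must supply (−ΣF_x, −ΣF_y) = (-378.4, 48.32) N.
Magnitude = √((-378.4)² + (48.32)²) = 381.5 N; direction = atan2(48.32, -378.4) = 172.7°.

θ ≈ 173°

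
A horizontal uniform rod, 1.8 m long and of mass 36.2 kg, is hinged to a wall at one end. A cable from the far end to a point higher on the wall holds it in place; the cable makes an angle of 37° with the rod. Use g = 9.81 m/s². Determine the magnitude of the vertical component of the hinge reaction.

Take torques about the hinge: T sin 37° · 1.8 = 36.2×9.81×0.9 = 319.61 N·m.
So T = 319.61 / (0.6018 × 1.8) = 295.04 N.
ΣF_y = 0: H_y = (36.2×9.81) − T sin 37° = 355.12 − 177.56 = 177.56 N.

|H_y| ≈ 178 N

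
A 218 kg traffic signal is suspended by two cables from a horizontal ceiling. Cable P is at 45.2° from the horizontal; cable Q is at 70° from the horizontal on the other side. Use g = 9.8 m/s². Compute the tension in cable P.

T_P ≈ 808 N

Weight W = 218 × 9.8 = 2136 N acts straight down.
Horizontal: T_P cos 45.2° = T_Q cos 70°  →  T_Q = 2.06 T_P.
Vertical: T_P sin 45.2° + T_Q sin 70° = 2136.
Substituting the horizontal relation into the vertical equation gives 2.646 T_P = 2136, so T_P = 807.5 N.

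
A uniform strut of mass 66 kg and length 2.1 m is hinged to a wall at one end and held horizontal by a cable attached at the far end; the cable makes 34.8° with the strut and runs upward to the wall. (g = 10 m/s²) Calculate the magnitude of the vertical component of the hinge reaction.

|H_y| ≈ 330 N

Take torques about the hinge: T sin 34.8° · 2.1 = 66×10×1.05 = 693 N·m.
So T = 693 / (0.5707 × 2.1) = 578.22 N.
ΣF_y = 0: H_y = (66×10) − T sin 34.8° = 660 − 330 = 330 N.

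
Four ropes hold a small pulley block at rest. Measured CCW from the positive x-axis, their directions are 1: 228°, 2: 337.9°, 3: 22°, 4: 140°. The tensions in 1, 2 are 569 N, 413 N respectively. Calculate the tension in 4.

Resolve: ΣF_x = 569 cos 228° + 413 cos 337.9° + T_3 cos 22° + T_4 cos 140° = 0.
        ΣF_y = 569 sin 228° + 413 sin 337.9° + T_3 sin 22° + T_4 sin 140° = 0.
The known terms sum to (1.921, -578.2) N, so 0.9272 T_3 − 0.7660 T_4 = -1.921 and 0.3746 T_3 + 0.6428 T_4 = 578.2.
Solving simultaneously: T_3 = 500.3 N, T_4 = 608 N.

T_4 ≈ 608 N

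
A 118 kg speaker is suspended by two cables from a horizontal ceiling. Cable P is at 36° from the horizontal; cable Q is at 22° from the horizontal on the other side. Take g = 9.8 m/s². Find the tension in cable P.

Weight W = 118 × 9.8 = 1156 N acts straight down.
Horizontal: T_P cos 36° = T_Q cos 22°  →  T_Q = 0.8726 T_P.
Vertical: T_P sin 36° + T_Q sin 22° = 1156.
Substituting the horizontal relation into the vertical equation gives 0.9146 T_P = 1156, so T_P = 1264 N.

T_P ≈ 1260 N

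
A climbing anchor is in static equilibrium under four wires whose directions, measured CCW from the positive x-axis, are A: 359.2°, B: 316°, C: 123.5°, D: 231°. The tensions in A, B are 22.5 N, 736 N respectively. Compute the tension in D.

Resolve: ΣF_x = 22.5 cos 359.2° + 736 cos 316° + T_C cos 123.5° + T_D cos 231° = 0.
        ΣF_y = 22.5 sin 359.2° + 736 sin 316° + T_C sin 123.5° + T_D sin 231° = 0.
The known terms sum to (551.9, -511.6) N, so -0.5519 T_C − 0.6293 T_D = -551.9 and 0.8339 T_C − 0.7771 T_D = 511.6.
Solving simultaneously: T_C = 787.3 N, T_D = 186.5 N.

T_D ≈ 187 N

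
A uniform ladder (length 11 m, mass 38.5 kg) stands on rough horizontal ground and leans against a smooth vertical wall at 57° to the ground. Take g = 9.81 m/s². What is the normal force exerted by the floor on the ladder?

ΣF_y = 0: N_floor = 38.5×9.81 = 377.69 N.

N_floor ≈ 378 N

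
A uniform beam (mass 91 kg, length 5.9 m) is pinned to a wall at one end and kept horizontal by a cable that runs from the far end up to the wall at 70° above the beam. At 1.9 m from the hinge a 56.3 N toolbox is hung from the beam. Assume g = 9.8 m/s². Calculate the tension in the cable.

Take torques about the hinge: T sin 70° · 5.9 = 91×9.8×2.95 + 56.3×1.9 = 2737.8 N·m.
So T = 2737.8 / (0.9397 × 5.9) = 493.81 N.

T ≈ 494 N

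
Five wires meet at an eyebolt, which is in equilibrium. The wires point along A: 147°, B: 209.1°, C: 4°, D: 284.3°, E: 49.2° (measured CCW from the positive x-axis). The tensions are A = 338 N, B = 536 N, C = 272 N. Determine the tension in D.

Resolve: ΣF_x = 338 cos 147° + 536 cos 209.1° + 272 cos 4° + T_D cos 284.3° + T_E cos 49.2° = 0.
        ΣF_y = 338 sin 147° + 536 sin 209.1° + 272 sin 4° + T_D sin 284.3° + T_E sin 49.2° = 0.
The known terms sum to (-480.5, -57.61) N, so 0.2470 T_D + 0.6534 T_E = 480.5 and -0.9690 T_D + 0.7570 T_E = 57.61.
Solving simultaneously: T_D = 397.6 N, T_E = 585 N.

T_D ≈ 398 N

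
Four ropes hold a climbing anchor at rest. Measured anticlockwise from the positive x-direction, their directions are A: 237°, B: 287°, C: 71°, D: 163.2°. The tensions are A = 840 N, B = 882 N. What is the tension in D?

Resolve: ΣF_x = 840 cos 237° + 882 cos 287° + T_C cos 71° + T_D cos 163.2° = 0.
        ΣF_y = 840 sin 237° + 882 sin 287° + T_C sin 71° + T_D sin 163.2° = 0.
The known terms sum to (-199.6, -1548) N, so 0.3256 T_C − 0.9573 T_D = 199.6 and 0.9455 T_C + 0.2890 T_D = 1548.
Solving simultaneously: T_C = 1541 N, T_D = 315.4 N.

T_D ≈ 315 N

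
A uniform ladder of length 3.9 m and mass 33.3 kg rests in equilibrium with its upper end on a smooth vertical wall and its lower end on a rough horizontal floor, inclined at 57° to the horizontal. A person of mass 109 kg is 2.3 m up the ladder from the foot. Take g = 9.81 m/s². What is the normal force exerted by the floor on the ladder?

ΣF_y = 0: N_floor = 33.3×9.81 + 109×9.81 = 1396 N.

N_floor ≈ 1400 N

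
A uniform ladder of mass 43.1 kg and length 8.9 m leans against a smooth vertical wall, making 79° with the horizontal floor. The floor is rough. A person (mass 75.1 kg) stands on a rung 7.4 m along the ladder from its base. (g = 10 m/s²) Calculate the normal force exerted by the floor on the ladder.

ΣF_y = 0: N_floor = 43.1×10 + 75.1×10 = 1182 N.

N_floor ≈ 1180 N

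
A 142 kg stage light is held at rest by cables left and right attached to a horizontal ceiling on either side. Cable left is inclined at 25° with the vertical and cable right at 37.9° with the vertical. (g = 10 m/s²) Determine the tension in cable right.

T_right ≈ 674 N

Angles from the horizontal: cable left is 90° − 25° = 65°, cable right is 90° − 37.9° = 52.1°.
Weight W = 142 × 10 = 1420 N acts straight down.
Horizontal: T_left cos 65° = T_right cos 52.1°  →  T_left = 1.454 T_right.
Vertical: T_left sin 65° + T_right sin 52.1° = 1420.
Substituting the horizontal relation into the vertical equation gives 2.106 T_right = 1420, so T_right = 674.1 N.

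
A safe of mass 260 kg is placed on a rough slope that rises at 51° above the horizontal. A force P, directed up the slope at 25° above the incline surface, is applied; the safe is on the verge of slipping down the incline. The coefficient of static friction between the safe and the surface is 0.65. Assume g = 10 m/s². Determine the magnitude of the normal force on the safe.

N ≈ 996 N

On the verge of sliding down the incline, friction equals μN and acts up the slope.
Perpendicular: N + P sin 25° = W cos 51° = 1636 N.
Along incline: P cos 25° + μN = W sin 51° with W sin 51° = 2021 N.
Solving the pair for P and N: P = 1515 N, N = 995.9 N (and f = μN = 647.3 N).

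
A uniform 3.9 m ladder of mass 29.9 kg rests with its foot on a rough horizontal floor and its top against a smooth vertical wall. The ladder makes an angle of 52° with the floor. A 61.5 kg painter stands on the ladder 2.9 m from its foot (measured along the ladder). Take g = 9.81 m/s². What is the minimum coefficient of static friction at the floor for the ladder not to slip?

μ_min ≈ 0.519

ΣF_y = 0: N_floor = 29.9×9.81 + 61.5×9.81 = 896.63 N.
Torques about the foot: N_wall · 3.9 sin 52° = 29.9×9.81×1.95 cos 52° + 61.5×9.81×2.9 cos 52° → N_wall = 465.08 N.
ΣF_x = 0: f_floor = N_wall = 465.08 N.
μ_min = f_floor / N_floor = 465.08 / 896.63 = 0.5187.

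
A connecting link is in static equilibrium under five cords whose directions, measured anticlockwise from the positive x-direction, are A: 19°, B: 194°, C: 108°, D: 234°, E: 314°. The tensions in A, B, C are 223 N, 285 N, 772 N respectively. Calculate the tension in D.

T_D ≈ 298 N

Resolve: ΣF_x = 223 cos 19° + 285 cos 194° + 772 cos 108° + T_D cos 234° + T_E cos 314° = 0.
        ΣF_y = 223 sin 19° + 285 sin 194° + 772 sin 108° + T_D sin 234° + T_E sin 314° = 0.
The known terms sum to (-304.2, 737.9) N, so -0.5878 T_D + 0.6947 T_E = 304.2 and -0.8090 T_D − 0.7193 T_E = -737.9.
Solving simultaneously: T_D = 298.2 N, T_E = 690.3 N.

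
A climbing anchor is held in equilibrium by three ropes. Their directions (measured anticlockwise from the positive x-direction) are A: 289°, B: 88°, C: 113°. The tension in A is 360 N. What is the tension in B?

Resolve: ΣF_x = 360 cos 289° + T_B cos 88° + T_C cos 113° = 0.
        ΣF_y = 360 sin 289° + T_B sin 88° + T_C sin 113° = 0.
The known terms sum to (117.2, -340.4) N, so 0.0349 T_B − 0.3907 T_C = -117.2 and 0.9994 T_B + 0.9205 T_C = 340.4.
Solving simultaneously: T_B = 59.42 N, T_C = 305.3 N.

T_B ≈ 59.4 N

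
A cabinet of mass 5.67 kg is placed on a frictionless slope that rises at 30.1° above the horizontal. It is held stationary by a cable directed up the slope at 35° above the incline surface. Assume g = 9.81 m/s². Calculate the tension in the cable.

Take axes along and perpendicular to the incline. Weight components: W sin 30.1° = 27.9 N down-slope, W cos 30.1° = 48.12 N into the surface.
Along incline: T cos 35° = W sin 30.1° → T = 34.05 N.
Perpendicular: N = W cos 30.1° − T sin 35° = 28.59 N.

T ≈ 34.1 N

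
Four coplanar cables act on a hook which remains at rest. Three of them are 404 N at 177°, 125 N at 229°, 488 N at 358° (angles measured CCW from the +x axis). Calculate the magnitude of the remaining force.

Sum the known components: ΣF_x = 2.249 N, ΣF_y = -90.23 N.
For equilibrium the remaining force must supply (−ΣF_x, −ΣF_y) = (-2.249, 90.23) N.
Magnitude = √((-2.249)² + (90.23)²) = 90.25 N; direction = atan2(90.23, -2.249) = 91.4°.

F ≈ 90.3 N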